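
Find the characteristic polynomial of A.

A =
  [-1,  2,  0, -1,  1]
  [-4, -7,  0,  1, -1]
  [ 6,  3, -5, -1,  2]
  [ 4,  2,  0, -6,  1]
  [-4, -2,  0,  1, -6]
x^5 + 25*x^4 + 250*x^3 + 1250*x^2 + 3125*x + 3125

Expanding det(x·I − A) (e.g. by cofactor expansion or by noting that A is similar to its Jordan form J, which has the same characteristic polynomial as A) gives
  χ_A(x) = x^5 + 25*x^4 + 250*x^3 + 1250*x^2 + 3125*x + 3125
which factors as (x + 5)^5. The eigenvalues (with algebraic multiplicities) are λ = -5 with multiplicity 5.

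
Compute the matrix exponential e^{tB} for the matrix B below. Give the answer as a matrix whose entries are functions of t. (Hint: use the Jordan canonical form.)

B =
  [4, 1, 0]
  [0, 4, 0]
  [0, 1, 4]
e^{tB} =
  [exp(4*t), t*exp(4*t), 0]
  [0, exp(4*t), 0]
  [0, t*exp(4*t), exp(4*t)]

Strategy: write B = P · J · P⁻¹ where J is a Jordan canonical form, so e^{tB} = P · e^{tJ} · P⁻¹, and e^{tJ} can be computed block-by-block.

B has Jordan form
J =
  [4, 1, 0]
  [0, 4, 0]
  [0, 0, 4]
(up to reordering of blocks).

Per-block formulas:
  For a 2×2 Jordan block J_2(4): exp(t · J_2(4)) = e^(4t)·(I + t·N), where N is the 2×2 nilpotent shift.
  For a 1×1 block at λ = 4: exp(t · [4]) = [e^(4t)].

After assembling e^{tJ} and conjugating by P, we get:

e^{tB} =
  [exp(4*t), t*exp(4*t), 0]
  [0, exp(4*t), 0]
  [0, t*exp(4*t), exp(4*t)]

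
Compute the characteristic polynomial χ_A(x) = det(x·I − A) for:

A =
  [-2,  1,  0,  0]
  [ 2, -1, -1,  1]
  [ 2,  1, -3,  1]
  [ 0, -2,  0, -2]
x^4 + 8*x^3 + 24*x^2 + 32*x + 16

Expanding det(x·I − A) (e.g. by cofactor expansion or by noting that A is similar to its Jordan form J, which has the same characteristic polynomial as A) gives
  χ_A(x) = x^4 + 8*x^3 + 24*x^2 + 32*x + 16
which factors as (x + 2)^4. The eigenvalues (with algebraic multiplicities) are λ = -2 with multiplicity 4.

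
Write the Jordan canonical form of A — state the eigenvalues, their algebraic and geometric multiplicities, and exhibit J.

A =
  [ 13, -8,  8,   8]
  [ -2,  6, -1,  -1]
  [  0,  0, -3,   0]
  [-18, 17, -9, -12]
J_1(-3) ⊕ J_1(-3) ⊕ J_2(5)

The characteristic polynomial is
  det(x·I − A) = x^4 - 4*x^3 - 26*x^2 + 60*x + 225 = (x - 5)^2*(x + 3)^2

Eigenvalues and multiplicities (the geometric multiplicity of λ is n − rank(A − λI), which equals the number of Jordan blocks for λ):
  λ = -3: algebraic multiplicity = 2, geometric multiplicity = 2
  λ = 5: algebraic multiplicity = 2, geometric multiplicity = 1

Determining the block sizes for each eigenvalue:
  λ = -3: gm = am = 2, so every block has size 1 → block sizes [1, 1]
  λ = 5: one block (gm = 1), so the single block has size am = 2 → block sizes [2]

Assembling the blocks gives a Jordan form
J =
  [-3,  0, 0, 0]
  [ 0, -3, 0, 0]
  [ 0,  0, 5, 1]
  [ 0,  0, 0, 5]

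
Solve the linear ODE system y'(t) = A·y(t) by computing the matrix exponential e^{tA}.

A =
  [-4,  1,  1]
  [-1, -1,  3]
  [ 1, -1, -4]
e^{tA} =
  [t^2*exp(-3*t)/2 - t*exp(-3*t) + exp(-3*t), t*exp(-3*t), t^2*exp(-3*t)/2 + t*exp(-3*t)]
  [t^2*exp(-3*t) - t*exp(-3*t), 2*t*exp(-3*t) + exp(-3*t), t^2*exp(-3*t) + 3*t*exp(-3*t)]
  [-t^2*exp(-3*t)/2 + t*exp(-3*t), -t*exp(-3*t), -t^2*exp(-3*t)/2 - t*exp(-3*t) + exp(-3*t)]

Strategy: write A = P · J · P⁻¹ where J is a Jordan canonical form, so e^{tA} = P · e^{tJ} · P⁻¹, and e^{tJ} can be computed block-by-block.

A has Jordan form
J =
  [-3,  1,  0]
  [ 0, -3,  1]
  [ 0,  0, -3]
(up to reordering of blocks).

Per-block formulas:
  For a 3×3 Jordan block J_3(-3): exp(t · J_3(-3)) = e^(-3t)·(I + t·N + (t^2/2)·N^2), where N is the 3×3 nilpotent shift.

After assembling e^{tJ} and conjugating by P, we get:

e^{tA} =
  [t^2*exp(-3*t)/2 - t*exp(-3*t) + exp(-3*t), t*exp(-3*t), t^2*exp(-3*t)/2 + t*exp(-3*t)]
  [t^2*exp(-3*t) - t*exp(-3*t), 2*t*exp(-3*t) + exp(-3*t), t^2*exp(-3*t) + 3*t*exp(-3*t)]
  [-t^2*exp(-3*t)/2 + t*exp(-3*t), -t*exp(-3*t), -t^2*exp(-3*t)/2 - t*exp(-3*t) + exp(-3*t)]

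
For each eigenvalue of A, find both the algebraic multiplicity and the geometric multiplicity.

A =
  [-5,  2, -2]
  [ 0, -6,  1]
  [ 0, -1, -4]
λ = -5: alg = 3, geom = 2

Step 1 — factor the characteristic polynomial to read off the algebraic multiplicities:
  χ_A(x) = (x + 5)^3

Step 2 — compute geometric multiplicities via the rank-nullity identity g(λ) = n − rank(A − λI):
  rank(A − (-5)·I) = 1, so dim ker(A − (-5)·I) = n − 1 = 2

Summary:
  λ = -5: algebraic multiplicity = 3, geometric multiplicity = 2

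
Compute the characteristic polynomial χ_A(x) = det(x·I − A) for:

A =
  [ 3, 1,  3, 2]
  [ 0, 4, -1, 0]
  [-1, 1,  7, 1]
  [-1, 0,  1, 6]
x^4 - 20*x^3 + 150*x^2 - 500*x + 625

Expanding det(x·I − A) (e.g. by cofactor expansion or by noting that A is similar to its Jordan form J, which has the same characteristic polynomial as A) gives
  χ_A(x) = x^4 - 20*x^3 + 150*x^2 - 500*x + 625
which factors as (x - 5)^4. The eigenvalues (with algebraic multiplicities) are λ = 5 with multiplicity 4.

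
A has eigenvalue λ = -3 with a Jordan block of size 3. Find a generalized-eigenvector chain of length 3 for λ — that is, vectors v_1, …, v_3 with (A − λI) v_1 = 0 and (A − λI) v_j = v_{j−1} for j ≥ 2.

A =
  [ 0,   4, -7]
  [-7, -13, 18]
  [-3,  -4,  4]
A Jordan chain for λ = -3 of length 3:
v_1 = (2, -5, -2)ᵀ
v_2 = (3, -7, -3)ᵀ
v_3 = (1, 0, 0)ᵀ

Let N = A − (-3)·I. We want v_3 with N^3 v_3 = 0 but N^2 v_3 ≠ 0; then v_{j-1} := N · v_j for j = 3, …, 2.

Pick v_3 = (1, 0, 0)ᵀ.
Then v_2 = N · v_3 = (3, -7, -3)ᵀ.
Then v_1 = N · v_2 = (2, -5, -2)ᵀ.

Sanity check: (A − (-3)·I) v_1 = (0, 0, 0)ᵀ = 0. ✓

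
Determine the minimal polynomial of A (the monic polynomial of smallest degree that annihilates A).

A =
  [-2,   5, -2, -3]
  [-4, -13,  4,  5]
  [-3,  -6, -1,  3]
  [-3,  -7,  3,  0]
x^3 + 12*x^2 + 48*x + 64

The characteristic polynomial is χ_A(x) = (x + 4)^4, so the eigenvalues are known. The minimal polynomial is
  m_A(x) = Π_λ (x − λ)^{k_λ}
where k_λ is the size of the *largest* Jordan block for λ (equivalently, the smallest k with (A − λI)^k v = 0 for every generalised eigenvector v of λ).

  λ = -4: largest Jordan block has size 3, contributing (x + 4)^3

So m_A(x) = (x + 4)^3 = x^3 + 12*x^2 + 48*x + 64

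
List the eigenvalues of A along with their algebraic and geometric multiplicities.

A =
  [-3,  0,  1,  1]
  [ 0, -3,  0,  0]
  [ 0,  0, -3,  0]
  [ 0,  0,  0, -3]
λ = -3: alg = 4, geom = 3

Step 1 — factor the characteristic polynomial to read off the algebraic multiplicities:
  χ_A(x) = (x + 3)^4

Step 2 — compute geometric multiplicities via the rank-nullity identity g(λ) = n − rank(A − λI):
  rank(A − (-3)·I) = 1, so dim ker(A − (-3)·I) = n − 1 = 3

Summary:
  λ = -3: algebraic multiplicity = 4, geometric multiplicity = 3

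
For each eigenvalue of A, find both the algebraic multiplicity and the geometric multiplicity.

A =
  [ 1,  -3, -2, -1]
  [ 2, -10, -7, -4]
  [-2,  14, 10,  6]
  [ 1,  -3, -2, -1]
λ = 0: alg = 4, geom = 2

Step 1 — factor the characteristic polynomial to read off the algebraic multiplicities:
  χ_A(x) = x^4

Step 2 — compute geometric multiplicities via the rank-nullity identity g(λ) = n − rank(A − λI):
  rank(A − (0)·I) = 2, so dim ker(A − (0)·I) = n − 2 = 2

Summary:
  λ = 0: algebraic multiplicity = 4, geometric multiplicity = 2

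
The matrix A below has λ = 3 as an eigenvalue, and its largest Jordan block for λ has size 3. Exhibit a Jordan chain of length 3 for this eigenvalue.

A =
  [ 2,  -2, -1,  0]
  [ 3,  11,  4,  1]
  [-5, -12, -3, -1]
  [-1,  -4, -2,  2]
A Jordan chain for λ = 3 of length 3:
v_1 = (-2, 6, -10, -2)ᵀ
v_2 = (-2, 8, -12, -4)ᵀ
v_3 = (0, 1, 0, 0)ᵀ

Let N = A − (3)·I. We want v_3 with N^3 v_3 = 0 but N^2 v_3 ≠ 0; then v_{j-1} := N · v_j for j = 3, …, 2.

Pick v_3 = (0, 1, 0, 0)ᵀ.
Then v_2 = N · v_3 = (-2, 8, -12, -4)ᵀ.
Then v_1 = N · v_2 = (-2, 6, -10, -2)ᵀ.

Sanity check: (A − (3)·I) v_1 = (0, 0, 0, 0)ᵀ = 0. ✓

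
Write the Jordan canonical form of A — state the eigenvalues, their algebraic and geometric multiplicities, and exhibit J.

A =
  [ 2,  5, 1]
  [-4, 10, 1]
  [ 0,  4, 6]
J_3(6)

The characteristic polynomial is
  det(x·I − A) = x^3 - 18*x^2 + 108*x - 216 = (x - 6)^3

Eigenvalues and multiplicities (the geometric multiplicity of λ is n − rank(A − λI), which equals the number of Jordan blocks for λ):
  λ = 6: algebraic multiplicity = 3, geometric multiplicity = 1

Determining the block sizes for each eigenvalue:
  λ = 6: one block (gm = 1), so the single block has size am = 3 → block sizes [3]

Assembling the blocks gives a Jordan form
J =
  [6, 1, 0]
  [0, 6, 1]
  [0, 0, 6]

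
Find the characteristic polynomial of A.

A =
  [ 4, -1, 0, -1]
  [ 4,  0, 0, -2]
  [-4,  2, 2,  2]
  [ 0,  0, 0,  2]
x^4 - 8*x^3 + 24*x^2 - 32*x + 16

Expanding det(x·I − A) (e.g. by cofactor expansion or by noting that A is similar to its Jordan form J, which has the same characteristic polynomial as A) gives
  χ_A(x) = x^4 - 8*x^3 + 24*x^2 - 32*x + 16
which factors as (x - 2)^4. The eigenvalues (with algebraic multiplicities) are λ = 2 with multiplicity 4.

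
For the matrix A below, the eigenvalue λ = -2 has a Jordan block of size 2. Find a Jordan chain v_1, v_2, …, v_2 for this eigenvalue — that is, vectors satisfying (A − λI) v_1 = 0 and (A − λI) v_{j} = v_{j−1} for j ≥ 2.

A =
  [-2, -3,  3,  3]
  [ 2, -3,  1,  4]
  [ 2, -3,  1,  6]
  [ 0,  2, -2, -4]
A Jordan chain for λ = -2 of length 2:
v_1 = (0, 2, 2, 0)ᵀ
v_2 = (1, 0, 0, 0)ᵀ

Let N = A − (-2)·I. We want v_2 with N^2 v_2 = 0 but N^1 v_2 ≠ 0; then v_{j-1} := N · v_j for j = 2, …, 2.

Pick v_2 = (1, 0, 0, 0)ᵀ.
Then v_1 = N · v_2 = (0, 2, 2, 0)ᵀ.

Sanity check: (A − (-2)·I) v_1 = (0, 0, 0, 0)ᵀ = 0. ✓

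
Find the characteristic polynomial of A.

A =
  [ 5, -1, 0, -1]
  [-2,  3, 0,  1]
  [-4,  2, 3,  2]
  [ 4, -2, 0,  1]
x^4 - 12*x^3 + 54*x^2 - 108*x + 81

Expanding det(x·I − A) (e.g. by cofactor expansion or by noting that A is similar to its Jordan form J, which has the same characteristic polynomial as A) gives
  χ_A(x) = x^4 - 12*x^3 + 54*x^2 - 108*x + 81
which factors as (x - 3)^4. The eigenvalues (with algebraic multiplicities) are λ = 3 with multiplicity 4.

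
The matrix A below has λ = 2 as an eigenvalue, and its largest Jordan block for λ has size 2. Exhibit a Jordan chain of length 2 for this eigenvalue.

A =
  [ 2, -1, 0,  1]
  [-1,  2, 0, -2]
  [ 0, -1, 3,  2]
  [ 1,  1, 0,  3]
A Jordan chain for λ = 2 of length 2:
v_1 = (2, -1, 1, -1)ᵀ
v_2 = (1, -2, -1, 0)ᵀ

Let N = A − (2)·I. We want v_2 with N^2 v_2 = 0 but N^1 v_2 ≠ 0; then v_{j-1} := N · v_j for j = 2, …, 2.

Pick v_2 = (1, -2, -1, 0)ᵀ.
Then v_1 = N · v_2 = (2, -1, 1, -1)ᵀ.

Sanity check: (A − (2)·I) v_1 = (0, 0, 0, 0)ᵀ = 0. ✓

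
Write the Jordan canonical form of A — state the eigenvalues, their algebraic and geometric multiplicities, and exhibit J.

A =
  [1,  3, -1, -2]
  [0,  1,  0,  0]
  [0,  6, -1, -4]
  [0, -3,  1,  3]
J_2(1) ⊕ J_1(1) ⊕ J_1(1)

The characteristic polynomial is
  det(x·I − A) = x^4 - 4*x^3 + 6*x^2 - 4*x + 1 = (x - 1)^4

Eigenvalues and multiplicities (the geometric multiplicity of λ is n − rank(A − λI), which equals the number of Jordan blocks for λ):
  λ = 1: algebraic multiplicity = 4, geometric multiplicity = 3

Determining the block sizes for each eigenvalue:
  λ = 1: 3 blocks summing to 4 forces exactly one block of size 2 and the rest size 1 → block sizes [2, 1, 1]

Assembling the blocks gives a Jordan form
J =
  [1, 1, 0, 0]
  [0, 1, 0, 0]
  [0, 0, 1, 0]
  [0, 0, 0, 1]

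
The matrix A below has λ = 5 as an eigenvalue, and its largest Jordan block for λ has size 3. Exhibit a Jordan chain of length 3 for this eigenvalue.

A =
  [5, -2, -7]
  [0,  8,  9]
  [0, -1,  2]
A Jordan chain for λ = 5 of length 3:
v_1 = (1, 0, 0)ᵀ
v_2 = (-2, 3, -1)ᵀ
v_3 = (0, 1, 0)ᵀ

Let N = A − (5)·I. We want v_3 with N^3 v_3 = 0 but N^2 v_3 ≠ 0; then v_{j-1} := N · v_j for j = 3, …, 2.

Pick v_3 = (0, 1, 0)ᵀ.
Then v_2 = N · v_3 = (-2, 3, -1)ᵀ.
Then v_1 = N · v_2 = (1, 0, 0)ᵀ.

Sanity check: (A − (5)·I) v_1 = (0, 0, 0)ᵀ = 0. ✓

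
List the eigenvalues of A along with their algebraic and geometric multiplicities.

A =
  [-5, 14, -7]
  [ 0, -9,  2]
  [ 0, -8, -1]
λ = -5: alg = 3, geom = 2

Step 1 — factor the characteristic polynomial to read off the algebraic multiplicities:
  χ_A(x) = (x + 5)^3

Step 2 — compute geometric multiplicities via the rank-nullity identity g(λ) = n − rank(A − λI):
  rank(A − (-5)·I) = 1, so dim ker(A − (-5)·I) = n − 1 = 2

Summary:
  λ = -5: algebraic multiplicity = 3, geometric multiplicity = 2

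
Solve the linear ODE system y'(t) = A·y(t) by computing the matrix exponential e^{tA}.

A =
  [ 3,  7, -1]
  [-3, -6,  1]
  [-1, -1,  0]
e^{tA} =
  [-2*t^2*exp(-t) + 4*t*exp(-t) + exp(-t), -3*t^2*exp(-t) + 7*t*exp(-t), t^2*exp(-t) - t*exp(-t)]
  [t^2*exp(-t) - 3*t*exp(-t), 3*t^2*exp(-t)/2 - 5*t*exp(-t) + exp(-t), -t^2*exp(-t)/2 + t*exp(-t)]
  [-t^2*exp(-t) - t*exp(-t), -3*t^2*exp(-t)/2 - t*exp(-t), t^2*exp(-t)/2 + t*exp(-t) + exp(-t)]

Strategy: write A = P · J · P⁻¹ where J is a Jordan canonical form, so e^{tA} = P · e^{tJ} · P⁻¹, and e^{tJ} can be computed block-by-block.

A has Jordan form
J =
  [-1,  1,  0]
  [ 0, -1,  1]
  [ 0,  0, -1]
(up to reordering of blocks).

Per-block formulas:
  For a 3×3 Jordan block J_3(-1): exp(t · J_3(-1)) = e^(-1t)·(I + t·N + (t^2/2)·N^2), where N is the 3×3 nilpotent shift.

After assembling e^{tJ} and conjugating by P, we get:

e^{tA} =
  [-2*t^2*exp(-t) + 4*t*exp(-t) + exp(-t), -3*t^2*exp(-t) + 7*t*exp(-t), t^2*exp(-t) - t*exp(-t)]
  [t^2*exp(-t) - 3*t*exp(-t), 3*t^2*exp(-t)/2 - 5*t*exp(-t) + exp(-t), -t^2*exp(-t)/2 + t*exp(-t)]
  [-t^2*exp(-t) - t*exp(-t), -3*t^2*exp(-t)/2 - t*exp(-t), t^2*exp(-t)/2 + t*exp(-t) + exp(-t)]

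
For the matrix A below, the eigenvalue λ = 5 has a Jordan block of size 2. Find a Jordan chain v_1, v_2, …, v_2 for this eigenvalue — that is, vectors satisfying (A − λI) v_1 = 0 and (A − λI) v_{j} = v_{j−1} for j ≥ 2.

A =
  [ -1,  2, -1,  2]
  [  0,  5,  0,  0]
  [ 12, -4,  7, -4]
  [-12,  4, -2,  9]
A Jordan chain for λ = 5 of length 2:
v_1 = (-6, 0, 12, -12)ᵀ
v_2 = (1, 0, 0, 0)ᵀ

Let N = A − (5)·I. We want v_2 with N^2 v_2 = 0 but N^1 v_2 ≠ 0; then v_{j-1} := N · v_j for j = 2, …, 2.

Pick v_2 = (1, 0, 0, 0)ᵀ.
Then v_1 = N · v_2 = (-6, 0, 12, -12)ᵀ.

Sanity check: (A − (5)·I) v_1 = (0, 0, 0, 0)ᵀ = 0. ✓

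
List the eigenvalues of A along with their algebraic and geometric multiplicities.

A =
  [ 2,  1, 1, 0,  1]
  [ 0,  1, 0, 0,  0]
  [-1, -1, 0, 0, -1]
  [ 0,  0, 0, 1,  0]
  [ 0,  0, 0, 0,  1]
λ = 1: alg = 5, geom = 4

Step 1 — factor the characteristic polynomial to read off the algebraic multiplicities:
  χ_A(x) = (x - 1)^5

Step 2 — compute geometric multiplicities via the rank-nullity identity g(λ) = n − rank(A − λI):
  rank(A − (1)·I) = 1, so dim ker(A − (1)·I) = n − 1 = 4

Summary:
  λ = 1: algebraic multiplicity = 5, geometric multiplicity = 4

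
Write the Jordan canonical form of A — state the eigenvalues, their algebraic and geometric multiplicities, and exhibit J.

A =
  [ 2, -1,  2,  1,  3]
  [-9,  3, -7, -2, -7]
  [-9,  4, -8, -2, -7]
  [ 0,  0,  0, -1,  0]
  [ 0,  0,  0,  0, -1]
J_3(-1) ⊕ J_1(-1) ⊕ J_1(-1)

The characteristic polynomial is
  det(x·I − A) = x^5 + 5*x^4 + 10*x^3 + 10*x^2 + 5*x + 1 = (x + 1)^5

Eigenvalues and multiplicities (the geometric multiplicity of λ is n − rank(A − λI), which equals the number of Jordan blocks for λ):
  λ = -1: algebraic multiplicity = 5, geometric multiplicity = 3

Determining the block sizes for each eigenvalue:
  λ = -1: with am = 5 and gm = 3, the partition is not yet determined (e.g. several partitions of 5 into 3 parts exist). Let N = A − (-1)·I. Computing rank(N^1) = 2, rank(N^2) = 1, rank(N^3) = 0; the number of blocks of size ≥ j is rank(N^{j−1}) − rank(N^j), giving [3, 1, 1]. So we have 1 block(s) of size 3, 2 block(s) of size 1 → block sizes [3, 1, 1]

Assembling the blocks gives a Jordan form
J =
  [-1,  1,  0,  0,  0]
  [ 0, -1,  1,  0,  0]
  [ 0,  0, -1,  0,  0]
  [ 0,  0,  0, -1,  0]
  [ 0,  0,  0,  0, -1]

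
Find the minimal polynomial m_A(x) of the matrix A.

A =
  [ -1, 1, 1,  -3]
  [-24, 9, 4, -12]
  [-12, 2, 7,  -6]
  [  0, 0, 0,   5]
x^2 - 10*x + 25

The characteristic polynomial is χ_A(x) = (x - 5)^4, so the eigenvalues are known. The minimal polynomial is
  m_A(x) = Π_λ (x − λ)^{k_λ}
where k_λ is the size of the *largest* Jordan block for λ (equivalently, the smallest k with (A − λI)^k v = 0 for every generalised eigenvector v of λ).

  λ = 5: largest Jordan block has size 2, contributing (x − 5)^2

So m_A(x) = (x - 5)^2 = x^2 - 10*x + 25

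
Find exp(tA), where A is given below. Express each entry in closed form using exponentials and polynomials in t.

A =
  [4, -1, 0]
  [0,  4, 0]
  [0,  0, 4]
e^{tA} =
  [exp(4*t), -t*exp(4*t), 0]
  [0, exp(4*t), 0]
  [0, 0, exp(4*t)]

Strategy: write A = P · J · P⁻¹ where J is a Jordan canonical form, so e^{tA} = P · e^{tJ} · P⁻¹, and e^{tJ} can be computed block-by-block.

A has Jordan form
J =
  [4, 1, 0]
  [0, 4, 0]
  [0, 0, 4]
(up to reordering of blocks).

Per-block formulas:
  For a 2×2 Jordan block J_2(4): exp(t · J_2(4)) = e^(4t)·(I + t·N), where N is the 2×2 nilpotent shift.
  For a 1×1 block at λ = 4: exp(t · [4]) = [e^(4t)].

After assembling e^{tJ} and conjugating by P, we get:

e^{tA} =
  [exp(4*t), -t*exp(4*t), 0]
  [0, exp(4*t), 0]
  [0, 0, exp(4*t)]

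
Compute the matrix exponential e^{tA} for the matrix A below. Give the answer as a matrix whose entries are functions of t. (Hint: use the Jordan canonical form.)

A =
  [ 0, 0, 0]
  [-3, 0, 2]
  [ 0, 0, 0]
e^{tA} =
  [1, 0, 0]
  [-3*t, 1, 2*t]
  [0, 0, 1]

Strategy: write A = P · J · P⁻¹ where J is a Jordan canonical form, so e^{tA} = P · e^{tJ} · P⁻¹, and e^{tJ} can be computed block-by-block.

A has Jordan form
J =
  [0, 1, 0]
  [0, 0, 0]
  [0, 0, 0]
(up to reordering of blocks).

Per-block formulas:
  For a 2×2 Jordan block J_2(0): exp(t · J_2(0)) = e^(0t)·(I + t·N), where N is the 2×2 nilpotent shift.
  For a 1×1 block at λ = 0: exp(t · [0]) = [e^(0t)].

After assembling e^{tJ} and conjugating by P, we get:

e^{tA} =
  [1, 0, 0]
  [-3*t, 1, 2*t]
  [0, 0, 1]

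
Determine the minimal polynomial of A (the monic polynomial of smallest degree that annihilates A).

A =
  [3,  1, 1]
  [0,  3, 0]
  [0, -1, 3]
x^3 - 9*x^2 + 27*x - 27

The characteristic polynomial is χ_A(x) = (x - 3)^3, so the eigenvalues are known. The minimal polynomial is
  m_A(x) = Π_λ (x − λ)^{k_λ}
where k_λ is the size of the *largest* Jordan block for λ (equivalently, the smallest k with (A − λI)^k v = 0 for every generalised eigenvector v of λ).

  λ = 3: largest Jordan block has size 3, contributing (x − 3)^3

So m_A(x) = (x - 3)^3 = x^3 - 9*x^2 + 27*x - 27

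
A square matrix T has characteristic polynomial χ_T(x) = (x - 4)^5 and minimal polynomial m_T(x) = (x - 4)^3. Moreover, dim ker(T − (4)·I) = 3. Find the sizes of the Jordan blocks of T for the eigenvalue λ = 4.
Block sizes for λ = 4: [3, 1, 1]

Step 1 — from the characteristic polynomial, algebraic multiplicity of λ = 4 is 5. From dim ker(T − (4)·I) = 3, there are exactly 3 Jordan blocks for λ = 4.
Step 2 — from the minimal polynomial, the factor (x − 4)^3 tells us the largest block for λ = 4 has size 3.
Step 3 — with total size 5, 3 blocks, and largest block 3, the block sizes (in nonincreasing order) are [3, 1, 1].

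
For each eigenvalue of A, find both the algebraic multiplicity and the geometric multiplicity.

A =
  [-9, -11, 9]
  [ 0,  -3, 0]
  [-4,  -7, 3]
λ = -3: alg = 3, geom = 1

Step 1 — factor the characteristic polynomial to read off the algebraic multiplicities:
  χ_A(x) = (x + 3)^3

Step 2 — compute geometric multiplicities via the rank-nullity identity g(λ) = n − rank(A − λI):
  rank(A − (-3)·I) = 2, so dim ker(A − (-3)·I) = n − 2 = 1

Summary:
  λ = -3: algebraic multiplicity = 3, geometric multiplicity = 1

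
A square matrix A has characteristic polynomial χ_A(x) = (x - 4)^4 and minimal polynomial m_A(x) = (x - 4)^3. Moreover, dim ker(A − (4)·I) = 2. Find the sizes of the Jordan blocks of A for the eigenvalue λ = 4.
Block sizes for λ = 4: [3, 1]

Step 1 — from the characteristic polynomial, algebraic multiplicity of λ = 4 is 4. From dim ker(A − (4)·I) = 2, there are exactly 2 Jordan blocks for λ = 4.
Step 2 — from the minimal polynomial, the factor (x − 4)^3 tells us the largest block for λ = 4 has size 3.
Step 3 — with total size 4, 2 blocks, and largest block 3, the block sizes (in nonincreasing order) are [3, 1].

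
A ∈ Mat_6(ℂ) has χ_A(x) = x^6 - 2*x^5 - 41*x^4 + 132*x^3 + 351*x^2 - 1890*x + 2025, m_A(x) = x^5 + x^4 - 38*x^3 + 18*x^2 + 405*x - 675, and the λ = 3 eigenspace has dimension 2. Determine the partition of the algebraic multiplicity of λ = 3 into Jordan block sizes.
Block sizes for λ = 3: [3, 1]

Step 1 — from the characteristic polynomial, algebraic multiplicity of λ = 3 is 4. From dim ker(A − (3)·I) = 2, there are exactly 2 Jordan blocks for λ = 3.
Step 2 — from the minimal polynomial, the factor (x − 3)^3 tells us the largest block for λ = 3 has size 3.
Step 3 — with total size 4, 2 blocks, and largest block 3, the block sizes (in nonincreasing order) are [3, 1].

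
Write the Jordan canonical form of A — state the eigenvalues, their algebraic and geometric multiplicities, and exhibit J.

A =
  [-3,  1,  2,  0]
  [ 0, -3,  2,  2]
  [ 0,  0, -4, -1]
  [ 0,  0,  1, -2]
J_2(-3) ⊕ J_2(-3)

The characteristic polynomial is
  det(x·I − A) = x^4 + 12*x^3 + 54*x^2 + 108*x + 81 = (x + 3)^4

Eigenvalues and multiplicities (the geometric multiplicity of λ is n − rank(A − λI), which equals the number of Jordan blocks for λ):
  λ = -3: algebraic multiplicity = 4, geometric multiplicity = 2

Determining the block sizes for each eigenvalue:
  λ = -3: with am = 4 and gm = 2, the partition is not yet determined (e.g. several partitions of 4 into 2 parts exist). Let N = A − (-3)·I. Computing rank(N^1) = 2, rank(N^2) = 0; the number of blocks of size ≥ j is rank(N^{j−1}) − rank(N^j), giving [2, 2]. So we have 2 block(s) of size 2 → block sizes [2, 2]

Assembling the blocks gives a Jordan form
J =
  [-3,  1,  0,  0]
  [ 0, -3,  0,  0]
  [ 0,  0, -3,  1]
  [ 0,  0,  0, -3]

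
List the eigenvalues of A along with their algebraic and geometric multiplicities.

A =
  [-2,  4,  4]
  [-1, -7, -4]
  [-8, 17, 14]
λ = -3: alg = 1, geom = 1; λ = 4: alg = 2, geom = 1

Step 1 — factor the characteristic polynomial to read off the algebraic multiplicities:
  χ_A(x) = (x - 4)^2*(x + 3)

Step 2 — compute geometric multiplicities via the rank-nullity identity g(λ) = n − rank(A − λI):
  rank(A − (-3)·I) = 2, so dim ker(A − (-3)·I) = n − 2 = 1
  rank(A − (4)·I) = 2, so dim ker(A − (4)·I) = n − 2 = 1

Summary:
  λ = -3: algebraic multiplicity = 1, geometric multiplicity = 1
  λ = 4: algebraic multiplicity = 2, geometric multiplicity = 1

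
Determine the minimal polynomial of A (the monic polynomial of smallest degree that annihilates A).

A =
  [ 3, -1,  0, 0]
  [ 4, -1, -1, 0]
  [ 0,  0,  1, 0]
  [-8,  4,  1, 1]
x^3 - 3*x^2 + 3*x - 1

The characteristic polynomial is χ_A(x) = (x - 1)^4, so the eigenvalues are known. The minimal polynomial is
  m_A(x) = Π_λ (x − λ)^{k_λ}
where k_λ is the size of the *largest* Jordan block for λ (equivalently, the smallest k with (A − λI)^k v = 0 for every generalised eigenvector v of λ).

  λ = 1: largest Jordan block has size 3, contributing (x − 1)^3

So m_A(x) = (x - 1)^3 = x^3 - 3*x^2 + 3*x - 1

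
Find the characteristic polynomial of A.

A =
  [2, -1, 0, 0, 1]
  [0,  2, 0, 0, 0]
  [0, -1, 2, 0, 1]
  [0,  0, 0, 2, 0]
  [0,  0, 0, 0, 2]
x^5 - 10*x^4 + 40*x^3 - 80*x^2 + 80*x - 32

Expanding det(x·I − A) (e.g. by cofactor expansion or by noting that A is similar to its Jordan form J, which has the same characteristic polynomial as A) gives
  χ_A(x) = x^5 - 10*x^4 + 40*x^3 - 80*x^2 + 80*x - 32
which factors as (x - 2)^5. The eigenvalues (with algebraic multiplicities) are λ = 2 with multiplicity 5.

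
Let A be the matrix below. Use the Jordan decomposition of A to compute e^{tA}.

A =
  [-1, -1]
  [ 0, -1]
e^{tA} =
  [exp(-t), -t*exp(-t)]
  [0, exp(-t)]

Strategy: write A = P · J · P⁻¹ where J is a Jordan canonical form, so e^{tA} = P · e^{tJ} · P⁻¹, and e^{tJ} can be computed block-by-block.

A has Jordan form
J =
  [-1,  1]
  [ 0, -1]
(up to reordering of blocks).

Per-block formulas:
  For a 2×2 Jordan block J_2(-1): exp(t · J_2(-1)) = e^(-1t)·(I + t·N), where N is the 2×2 nilpotent shift.

After assembling e^{tJ} and conjugating by P, we get:

e^{tA} =
  [exp(-t), -t*exp(-t)]
  [0, exp(-t)]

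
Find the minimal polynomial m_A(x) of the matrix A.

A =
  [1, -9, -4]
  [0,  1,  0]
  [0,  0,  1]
x^2 - 2*x + 1

The characteristic polynomial is χ_A(x) = (x - 1)^3, so the eigenvalues are known. The minimal polynomial is
  m_A(x) = Π_λ (x − λ)^{k_λ}
where k_λ is the size of the *largest* Jordan block for λ (equivalently, the smallest k with (A − λI)^k v = 0 for every generalised eigenvector v of λ).

  λ = 1: largest Jordan block has size 2, contributing (x − 1)^2

So m_A(x) = (x - 1)^2 = x^2 - 2*x + 1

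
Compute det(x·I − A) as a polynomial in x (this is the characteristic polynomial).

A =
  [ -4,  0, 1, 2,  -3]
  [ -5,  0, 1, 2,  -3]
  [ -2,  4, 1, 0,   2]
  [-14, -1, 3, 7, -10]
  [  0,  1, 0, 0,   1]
x^5 - 5*x^4 + 10*x^3 - 10*x^2 + 5*x - 1

Expanding det(x·I − A) (e.g. by cofactor expansion or by noting that A is similar to its Jordan form J, which has the same characteristic polynomial as A) gives
  χ_A(x) = x^5 - 5*x^4 + 10*x^3 - 10*x^2 + 5*x - 1
which factors as (x - 1)^5. The eigenvalues (with algebraic multiplicities) are λ = 1 with multiplicity 5.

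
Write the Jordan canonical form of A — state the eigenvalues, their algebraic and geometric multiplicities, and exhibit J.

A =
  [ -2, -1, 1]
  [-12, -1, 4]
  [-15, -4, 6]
J_3(1)

The characteristic polynomial is
  det(x·I − A) = x^3 - 3*x^2 + 3*x - 1 = (x - 1)^3

Eigenvalues and multiplicities (the geometric multiplicity of λ is n − rank(A − λI), which equals the number of Jordan blocks for λ):
  λ = 1: algebraic multiplicity = 3, geometric multiplicity = 1

Determining the block sizes for each eigenvalue:
  λ = 1: one block (gm = 1), so the single block has size am = 3 → block sizes [3]

Assembling the blocks gives a Jordan form
J =
  [1, 1, 0]
  [0, 1, 1]
  [0, 0, 1]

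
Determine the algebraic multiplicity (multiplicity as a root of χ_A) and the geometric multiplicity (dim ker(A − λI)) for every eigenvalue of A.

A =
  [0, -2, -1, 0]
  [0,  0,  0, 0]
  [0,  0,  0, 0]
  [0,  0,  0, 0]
λ = 0: alg = 4, geom = 3

Step 1 — factor the characteristic polynomial to read off the algebraic multiplicities:
  χ_A(x) = x^4

Step 2 — compute geometric multiplicities via the rank-nullity identity g(λ) = n − rank(A − λI):
  rank(A − (0)·I) = 1, so dim ker(A − (0)·I) = n − 1 = 3

Summary:
  λ = 0: algebraic multiplicity = 4, geometric multiplicity = 3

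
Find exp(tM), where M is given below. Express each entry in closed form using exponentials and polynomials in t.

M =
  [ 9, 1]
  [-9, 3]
e^{tM} =
  [3*t*exp(6*t) + exp(6*t), t*exp(6*t)]
  [-9*t*exp(6*t), -3*t*exp(6*t) + exp(6*t)]

Strategy: write M = P · J · P⁻¹ where J is a Jordan canonical form, so e^{tM} = P · e^{tJ} · P⁻¹, and e^{tJ} can be computed block-by-block.

M has Jordan form
J =
  [6, 1]
  [0, 6]
(up to reordering of blocks).

Per-block formulas:
  For a 2×2 Jordan block J_2(6): exp(t · J_2(6)) = e^(6t)·(I + t·N), where N is the 2×2 nilpotent shift.

After assembling e^{tJ} and conjugating by P, we get:

e^{tM} =
  [3*t*exp(6*t) + exp(6*t), t*exp(6*t)]
  [-9*t*exp(6*t), -3*t*exp(6*t) + exp(6*t)]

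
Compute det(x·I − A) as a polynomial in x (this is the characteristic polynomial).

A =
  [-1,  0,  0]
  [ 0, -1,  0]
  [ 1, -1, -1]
x^3 + 3*x^2 + 3*x + 1

Expanding det(x·I − A) (e.g. by cofactor expansion or by noting that A is similar to its Jordan form J, which has the same characteristic polynomial as A) gives
  χ_A(x) = x^3 + 3*x^2 + 3*x + 1
which factors as (x + 1)^3. The eigenvalues (with algebraic multiplicities) are λ = -1 with multiplicity 3.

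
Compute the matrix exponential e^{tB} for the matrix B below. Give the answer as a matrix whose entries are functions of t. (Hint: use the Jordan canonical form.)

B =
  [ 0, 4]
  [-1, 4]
e^{tB} =
  [-2*t*exp(2*t) + exp(2*t), 4*t*exp(2*t)]
  [-t*exp(2*t), 2*t*exp(2*t) + exp(2*t)]

Strategy: write B = P · J · P⁻¹ where J is a Jordan canonical form, so e^{tB} = P · e^{tJ} · P⁻¹, and e^{tJ} can be computed block-by-block.

B has Jordan form
J =
  [2, 1]
  [0, 2]
(up to reordering of blocks).

Per-block formulas:
  For a 2×2 Jordan block J_2(2): exp(t · J_2(2)) = e^(2t)·(I + t·N), where N is the 2×2 nilpotent shift.

After assembling e^{tJ} and conjugating by P, we get:

e^{tB} =
  [-2*t*exp(2*t) + exp(2*t), 4*t*exp(2*t)]
  [-t*exp(2*t), 2*t*exp(2*t) + exp(2*t)]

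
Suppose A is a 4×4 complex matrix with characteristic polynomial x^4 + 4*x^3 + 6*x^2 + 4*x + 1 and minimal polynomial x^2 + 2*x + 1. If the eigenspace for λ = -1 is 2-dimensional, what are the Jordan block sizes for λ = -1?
Block sizes for λ = -1: [2, 2]

Step 1 — from the characteristic polynomial, algebraic multiplicity of λ = -1 is 4. From dim ker(A − (-1)·I) = 2, there are exactly 2 Jordan blocks for λ = -1.
Step 2 — from the minimal polynomial, the factor (x + 1)^2 tells us the largest block for λ = -1 has size 2.
Step 3 — with total size 4, 2 blocks, and largest block 2, the block sizes (in nonincreasing order) are [2, 2].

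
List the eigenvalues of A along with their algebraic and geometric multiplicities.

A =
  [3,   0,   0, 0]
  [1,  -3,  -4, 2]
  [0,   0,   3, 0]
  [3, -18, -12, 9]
λ = 3: alg = 4, geom = 3

Step 1 — factor the characteristic polynomial to read off the algebraic multiplicities:
  χ_A(x) = (x - 3)^4

Step 2 — compute geometric multiplicities via the rank-nullity identity g(λ) = n − rank(A − λI):
  rank(A − (3)·I) = 1, so dim ker(A − (3)·I) = n − 1 = 3

Summary:
  λ = 3: algebraic multiplicity = 4, geometric multiplicity = 3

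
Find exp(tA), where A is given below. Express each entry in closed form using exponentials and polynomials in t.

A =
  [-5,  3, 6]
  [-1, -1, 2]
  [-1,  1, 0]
e^{tA} =
  [-3*t*exp(-2*t) + exp(-2*t), 3*t*exp(-2*t), 6*t*exp(-2*t)]
  [-t*exp(-2*t), t*exp(-2*t) + exp(-2*t), 2*t*exp(-2*t)]
  [-t*exp(-2*t), t*exp(-2*t), 2*t*exp(-2*t) + exp(-2*t)]

Strategy: write A = P · J · P⁻¹ where J is a Jordan canonical form, so e^{tA} = P · e^{tJ} · P⁻¹, and e^{tJ} can be computed block-by-block.

A has Jordan form
J =
  [-2,  1,  0]
  [ 0, -2,  0]
  [ 0,  0, -2]
(up to reordering of blocks).

Per-block formulas:
  For a 1×1 block at λ = -2: exp(t · [-2]) = [e^(-2t)].
  For a 2×2 Jordan block J_2(-2): exp(t · J_2(-2)) = e^(-2t)·(I + t·N), where N is the 2×2 nilpotent shift.

After assembling e^{tJ} and conjugating by P, we get:

e^{tA} =
  [-3*t*exp(-2*t) + exp(-2*t), 3*t*exp(-2*t), 6*t*exp(-2*t)]
  [-t*exp(-2*t), t*exp(-2*t) + exp(-2*t), 2*t*exp(-2*t)]
  [-t*exp(-2*t), t*exp(-2*t), 2*t*exp(-2*t) + exp(-2*t)]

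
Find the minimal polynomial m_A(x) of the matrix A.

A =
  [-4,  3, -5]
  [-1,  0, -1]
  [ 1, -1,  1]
x^3 + 3*x^2 + 3*x + 1

The characteristic polynomial is χ_A(x) = (x + 1)^3, so the eigenvalues are known. The minimal polynomial is
  m_A(x) = Π_λ (x − λ)^{k_λ}
where k_λ is the size of the *largest* Jordan block for λ (equivalently, the smallest k with (A − λI)^k v = 0 for every generalised eigenvector v of λ).

  λ = -1: largest Jordan block has size 3, contributing (x + 1)^3

So m_A(x) = (x + 1)^3 = x^3 + 3*x^2 + 3*x + 1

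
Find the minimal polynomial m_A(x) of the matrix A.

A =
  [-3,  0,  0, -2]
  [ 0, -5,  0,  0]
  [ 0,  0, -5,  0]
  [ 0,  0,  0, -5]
x^2 + 8*x + 15

The characteristic polynomial is χ_A(x) = (x + 3)*(x + 5)^3, so the eigenvalues are known. The minimal polynomial is
  m_A(x) = Π_λ (x − λ)^{k_λ}
where k_λ is the size of the *largest* Jordan block for λ (equivalently, the smallest k with (A − λI)^k v = 0 for every generalised eigenvector v of λ).

  λ = -5: largest Jordan block has size 1, contributing (x + 5)
  λ = -3: largest Jordan block has size 1, contributing (x + 3)

So m_A(x) = (x + 3)*(x + 5) = x^2 + 8*x + 15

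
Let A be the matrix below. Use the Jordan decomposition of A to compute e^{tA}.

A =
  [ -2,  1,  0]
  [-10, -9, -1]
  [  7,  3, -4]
e^{tA} =
  [-t^2*exp(-5*t)/2 + 3*t*exp(-5*t) + exp(-5*t), -t^2*exp(-5*t)/2 + t*exp(-5*t), -t^2*exp(-5*t)/2]
  [3*t^2*exp(-5*t)/2 - 10*t*exp(-5*t), 3*t^2*exp(-5*t)/2 - 4*t*exp(-5*t) + exp(-5*t), 3*t^2*exp(-5*t)/2 - t*exp(-5*t)]
  [-t^2*exp(-5*t) + 7*t*exp(-5*t), -t^2*exp(-5*t) + 3*t*exp(-5*t), -t^2*exp(-5*t) + t*exp(-5*t) + exp(-5*t)]

Strategy: write A = P · J · P⁻¹ where J is a Jordan canonical form, so e^{tA} = P · e^{tJ} · P⁻¹, and e^{tJ} can be computed block-by-block.

A has Jordan form
J =
  [-5,  1,  0]
  [ 0, -5,  1]
  [ 0,  0, -5]
(up to reordering of blocks).

Per-block formulas:
  For a 3×3 Jordan block J_3(-5): exp(t · J_3(-5)) = e^(-5t)·(I + t·N + (t^2/2)·N^2), where N is the 3×3 nilpotent shift.

After assembling e^{tJ} and conjugating by P, we get:

e^{tA} =
  [-t^2*exp(-5*t)/2 + 3*t*exp(-5*t) + exp(-5*t), -t^2*exp(-5*t)/2 + t*exp(-5*t), -t^2*exp(-5*t)/2]
  [3*t^2*exp(-5*t)/2 - 10*t*exp(-5*t), 3*t^2*exp(-5*t)/2 - 4*t*exp(-5*t) + exp(-5*t), 3*t^2*exp(-5*t)/2 - t*exp(-5*t)]
  [-t^2*exp(-5*t) + 7*t*exp(-5*t), -t^2*exp(-5*t) + 3*t*exp(-5*t), -t^2*exp(-5*t) + t*exp(-5*t) + exp(-5*t)]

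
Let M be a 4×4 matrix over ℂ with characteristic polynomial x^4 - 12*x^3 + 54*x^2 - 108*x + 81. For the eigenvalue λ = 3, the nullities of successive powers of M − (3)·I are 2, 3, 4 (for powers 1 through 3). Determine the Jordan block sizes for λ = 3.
Block sizes for λ = 3: [3, 1]

From the dimensions of kernels of powers, the number of Jordan blocks of size at least j is d_j − d_{j−1} where d_j = dim ker(N^j) (with d_0 = 0). Computing the differences gives [2, 1, 1].
The number of blocks of size exactly k is (#blocks of size ≥ k) − (#blocks of size ≥ k + 1), so the partition is: 1 block(s) of size 1, 1 block(s) of size 3.
In nonincreasing order the block sizes are [3, 1].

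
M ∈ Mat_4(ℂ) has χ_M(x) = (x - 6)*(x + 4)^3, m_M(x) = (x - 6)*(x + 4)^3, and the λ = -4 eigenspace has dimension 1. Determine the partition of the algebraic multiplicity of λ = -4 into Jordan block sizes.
Block sizes for λ = -4: [3]

Step 1 — from the characteristic polynomial, algebraic multiplicity of λ = -4 is 3. From dim ker(M − (-4)·I) = 1, there are exactly 1 Jordan blocks for λ = -4.
Step 2 — from the minimal polynomial, the factor (x + 4)^3 tells us the largest block for λ = -4 has size 3.
Step 3 — with total size 3, 1 blocks, and largest block 3, the block sizes (in nonincreasing order) are [3].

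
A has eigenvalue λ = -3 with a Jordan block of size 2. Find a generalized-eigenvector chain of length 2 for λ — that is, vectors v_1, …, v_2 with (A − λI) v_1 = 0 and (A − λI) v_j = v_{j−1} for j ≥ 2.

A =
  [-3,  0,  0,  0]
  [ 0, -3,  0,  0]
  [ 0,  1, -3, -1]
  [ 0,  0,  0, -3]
A Jordan chain for λ = -3 of length 2:
v_1 = (0, 0, 1, 0)ᵀ
v_2 = (0, 1, 0, 0)ᵀ

Let N = A − (-3)·I. We want v_2 with N^2 v_2 = 0 but N^1 v_2 ≠ 0; then v_{j-1} := N · v_j for j = 2, …, 2.

Pick v_2 = (0, 1, 0, 0)ᵀ.
Then v_1 = N · v_2 = (0, 0, 1, 0)ᵀ.

Sanity check: (A − (-3)·I) v_1 = (0, 0, 0, 0)ᵀ = 0. ✓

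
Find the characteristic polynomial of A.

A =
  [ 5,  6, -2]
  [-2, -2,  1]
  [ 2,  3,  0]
x^3 - 3*x^2 + 3*x - 1

Expanding det(x·I − A) (e.g. by cofactor expansion or by noting that A is similar to its Jordan form J, which has the same characteristic polynomial as A) gives
  χ_A(x) = x^3 - 3*x^2 + 3*x - 1
which factors as (x - 1)^3. The eigenvalues (with algebraic multiplicities) are λ = 1 with multiplicity 3.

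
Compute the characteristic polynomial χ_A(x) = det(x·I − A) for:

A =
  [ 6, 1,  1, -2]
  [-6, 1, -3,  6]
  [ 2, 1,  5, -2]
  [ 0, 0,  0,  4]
x^4 - 16*x^3 + 96*x^2 - 256*x + 256

Expanding det(x·I − A) (e.g. by cofactor expansion or by noting that A is similar to its Jordan form J, which has the same characteristic polynomial as A) gives
  χ_A(x) = x^4 - 16*x^3 + 96*x^2 - 256*x + 256
which factors as (x - 4)^4. The eigenvalues (with algebraic multiplicities) are λ = 4 with multiplicity 4.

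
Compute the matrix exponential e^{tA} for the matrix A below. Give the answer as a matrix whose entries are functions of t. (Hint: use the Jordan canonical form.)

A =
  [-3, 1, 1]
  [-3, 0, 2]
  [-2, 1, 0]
e^{tA} =
  [-t^2*exp(-t)/2 - 2*t*exp(-t) + exp(-t), t*exp(-t), t^2*exp(-t)/2 + t*exp(-t)]
  [-t^2*exp(-t)/2 - 3*t*exp(-t), t*exp(-t) + exp(-t), t^2*exp(-t)/2 + 2*t*exp(-t)]
  [-t^2*exp(-t)/2 - 2*t*exp(-t), t*exp(-t), t^2*exp(-t)/2 + t*exp(-t) + exp(-t)]

Strategy: write A = P · J · P⁻¹ where J is a Jordan canonical form, so e^{tA} = P · e^{tJ} · P⁻¹, and e^{tJ} can be computed block-by-block.

A has Jordan form
J =
  [-1,  1,  0]
  [ 0, -1,  1]
  [ 0,  0, -1]
(up to reordering of blocks).

Per-block formulas:
  For a 3×3 Jordan block J_3(-1): exp(t · J_3(-1)) = e^(-1t)·(I + t·N + (t^2/2)·N^2), where N is the 3×3 nilpotent shift.

After assembling e^{tJ} and conjugating by P, we get:

e^{tA} =
  [-t^2*exp(-t)/2 - 2*t*exp(-t) + exp(-t), t*exp(-t), t^2*exp(-t)/2 + t*exp(-t)]
  [-t^2*exp(-t)/2 - 3*t*exp(-t), t*exp(-t) + exp(-t), t^2*exp(-t)/2 + 2*t*exp(-t)]
  [-t^2*exp(-t)/2 - 2*t*exp(-t), t*exp(-t), t^2*exp(-t)/2 + t*exp(-t) + exp(-t)]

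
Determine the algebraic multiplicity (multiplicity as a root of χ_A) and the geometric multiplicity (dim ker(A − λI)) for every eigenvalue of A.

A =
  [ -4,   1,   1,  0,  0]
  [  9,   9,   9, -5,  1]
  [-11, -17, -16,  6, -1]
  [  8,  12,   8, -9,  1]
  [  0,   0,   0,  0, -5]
λ = -5: alg = 5, geom = 2

Step 1 — factor the characteristic polynomial to read off the algebraic multiplicities:
  χ_A(x) = (x + 5)^5

Step 2 — compute geometric multiplicities via the rank-nullity identity g(λ) = n − rank(A − λI):
  rank(A − (-5)·I) = 3, so dim ker(A − (-5)·I) = n − 3 = 2

Summary:
  λ = -5: algebraic multiplicity = 5, geometric multiplicity = 2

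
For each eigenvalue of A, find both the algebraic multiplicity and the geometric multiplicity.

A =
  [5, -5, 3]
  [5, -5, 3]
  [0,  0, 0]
λ = 0: alg = 3, geom = 2

Step 1 — factor the characteristic polynomial to read off the algebraic multiplicities:
  χ_A(x) = x^3

Step 2 — compute geometric multiplicities via the rank-nullity identity g(λ) = n − rank(A − λI):
  rank(A − (0)·I) = 1, so dim ker(A − (0)·I) = n − 1 = 2

Summary:
  λ = 0: algebraic multiplicity = 3, geometric multiplicity = 2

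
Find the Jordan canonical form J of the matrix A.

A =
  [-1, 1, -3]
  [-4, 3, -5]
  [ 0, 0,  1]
J_3(1)

The characteristic polynomial is
  det(x·I − A) = x^3 - 3*x^2 + 3*x - 1 = (x - 1)^3

Eigenvalues and multiplicities (the geometric multiplicity of λ is n − rank(A − λI), which equals the number of Jordan blocks for λ):
  λ = 1: algebraic multiplicity = 3, geometric multiplicity = 1

Determining the block sizes for each eigenvalue:
  λ = 1: one block (gm = 1), so the single block has size am = 3 → block sizes [3]

Assembling the blocks gives a Jordan form
J =
  [1, 1, 0]
  [0, 1, 1]
  [0, 0, 1]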